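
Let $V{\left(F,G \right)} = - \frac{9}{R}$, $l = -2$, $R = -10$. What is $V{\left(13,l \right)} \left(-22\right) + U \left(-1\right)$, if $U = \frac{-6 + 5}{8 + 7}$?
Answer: $- \frac{296}{15} \approx -19.733$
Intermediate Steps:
$V{\left(F,G \right)} = \frac{9}{10}$ ($V{\left(F,G \right)} = - \frac{9}{-10} = \left(-9\right) \left(- \frac{1}{10}\right) = \frac{9}{10}$)
$U = - \frac{1}{15} \approx -0.066667$
$V{\left(13,l \right)} \left(-22\right) + U \left(-1\right) = \frac{9}{10} \left(-22\right) - - \frac{1}{15} = - \frac{99}{5} + \frac{1}{15} = - \frac{296}{15}$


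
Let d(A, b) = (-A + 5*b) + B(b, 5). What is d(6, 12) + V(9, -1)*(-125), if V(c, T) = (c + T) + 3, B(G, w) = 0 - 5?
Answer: -1326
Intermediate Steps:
B(G, w) = -5
V(c, T) = 3 + T + c (V(c, T) = (T + c) + 3 = 3 + T + c)
d(A, b) = -5 - A + 5*b (d(A, b) = (-A + 5*b) - 5 = -5 - A + 5*b)
d(6, 12) + V(9, -1)*(-125) = (-5 - 1*6 + 5*12) + (3 - 1 + 9)*(-125) = (-5 - 6 + 60) + 11*(-125) = 49 - 1375 = -1326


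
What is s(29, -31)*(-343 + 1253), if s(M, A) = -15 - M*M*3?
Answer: -2309580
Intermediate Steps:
s(M, A) = -15 - 3*M² (s(M, A) = -15 - M²*3 = -15 - 3*M²)
s(29, -31)*(-343 + 1253) = (-15 - 3*29²)*(-343 + 1253) = (-15 - 3*841)*910 = (-15 - 2523)*910 = -2538*910 = -2309580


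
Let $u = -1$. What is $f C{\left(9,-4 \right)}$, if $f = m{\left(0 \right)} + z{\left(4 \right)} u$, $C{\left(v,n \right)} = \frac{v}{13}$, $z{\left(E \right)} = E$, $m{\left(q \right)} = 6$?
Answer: $\frac{18}{13} \approx 1.3846$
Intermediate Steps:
$C{\left(v,n \right)} = \frac{v}{13}$ ($C{\left(v,n \right)} = v \frac{1}{13} = \frac{v}{13}$)
$f = 2$ ($f = 6 + 4 \left(-1\right) = 6 - 4 = 2$)
$f C{\left(9,-4 \right)} = 2 \cdot \frac{1}{13} \cdot 9 = 2 \cdot \frac{9}{13} = \frac{18}{13}$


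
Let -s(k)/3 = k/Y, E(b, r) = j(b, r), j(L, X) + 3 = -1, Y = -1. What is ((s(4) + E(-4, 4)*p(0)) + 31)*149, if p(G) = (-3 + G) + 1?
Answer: 7599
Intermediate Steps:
j(L, X) = -4 (j(L, X) = -3 - 1 = -4)
E(b, r) = -4
p(G) = -2 + G
s(k) = 3*k (s(k) = -3*k/(-1) = -3*k*(-1) = -(-3)*k = 3*k)
((s(4) + E(-4, 4)*p(0)) + 31)*149 = ((3*4 - 4*(-2 + 0)) + 31)*149 = ((12 - 4*(-2)) + 31)*149 = ((12 + 8) + 31)*149 = (20 + 31)*149 = 51*149 = 7599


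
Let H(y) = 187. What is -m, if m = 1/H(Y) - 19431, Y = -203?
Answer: 3633596/187 ≈ 19431.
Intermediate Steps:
m = -3633596/187 (m = 1/187 - 19431 = -3633596/187 ≈ -19431.)
-m = -1*(-3633596/187) = 3633596/187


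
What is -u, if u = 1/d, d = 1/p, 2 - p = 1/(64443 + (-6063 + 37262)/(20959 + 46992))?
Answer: -8757927033/4378997492 ≈ -2.0000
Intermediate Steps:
p = 8757927033/4378997492 (p = 2 - 1/(64443 + (-6063 + 37262)/(20959 + 46992)) = 2 - 1/(64443 + 31199/67951) = 2 - 1/4378997492/67951 = 2 - 1*67951/4378997492 = 2 - 67951/4378997492 = 8757927033/4378997492 ≈ 2.0000)
d = 4378997492/8757927033 (d = 1/(8757927033/4378997492) = 4378997492/8757927033 ≈ 0.50000)
u = 8757927033/4378997492 (u = 1/(4378997492/8757927033) = 8757927033/4378997492 ≈ 2.0000)
-u = -1*8757927033/4378997492 = -8757927033/4378997492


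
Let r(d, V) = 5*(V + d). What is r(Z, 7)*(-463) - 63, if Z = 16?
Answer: -53308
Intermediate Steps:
r(d, V) = 5*V + 5*d
r(Z, 7)*(-463) - 63 = (5*7 + 5*16)*(-463) - 63 = (35 + 80)*(-463) - 63 = 115*(-463) - 63 = -53245 - 63 = -53308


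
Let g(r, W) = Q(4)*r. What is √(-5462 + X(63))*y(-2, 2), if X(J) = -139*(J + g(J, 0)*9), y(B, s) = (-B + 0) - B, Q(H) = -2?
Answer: 4*√143407 ≈ 1514.8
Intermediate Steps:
g(r, W) = -2*r
y(B, s) = -2*B (y(B, s) = -B - B = -2*B)
X(J) = 2363*J (X(J) = -139*(J - 2*J*9) = -139*(J - 18*J) = -(-2363)*J = 2363*J)
√(-5462 + X(63))*y(-2, 2) = √(-5462 + 2363*63)*(-2*(-2)) = √(-5462 + 148869)*4 = √143407*4 = 4*√143407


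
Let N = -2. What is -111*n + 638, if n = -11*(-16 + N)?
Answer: -21340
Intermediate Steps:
n = 198 (n = -11*(-16 - 2) = -11*(-18) = 198)
-111*n + 638 = -111*198 + 638 = -21978 + 638 = -21340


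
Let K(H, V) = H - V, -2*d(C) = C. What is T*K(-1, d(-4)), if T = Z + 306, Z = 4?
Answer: -930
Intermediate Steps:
d(C) = -C/2
T = 310 (T = 4 + 306 = 310)
T*K(-1, d(-4)) = 310*(-1 - (-1)*(-4)/2) = 310*(-1 - 1*2) = 310*(-1 - 2) = 310*(-3) = -930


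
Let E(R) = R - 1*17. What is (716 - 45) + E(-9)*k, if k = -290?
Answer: 8211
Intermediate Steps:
E(R) = -17 + R (E(R) = R - 17 = -17 + R)
(716 - 45) + E(-9)*k = (716 - 45) + (-17 - 9)*(-290) = 671 - 26*(-290) = 671 + 7540 = 8211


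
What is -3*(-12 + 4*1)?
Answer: 24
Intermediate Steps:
-3*(-12 + 4*1) = -3*(-12 + 4) = -3*(-8) = 24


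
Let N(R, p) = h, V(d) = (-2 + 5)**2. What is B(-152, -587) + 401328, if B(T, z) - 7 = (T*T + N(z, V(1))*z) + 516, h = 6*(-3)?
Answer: 435521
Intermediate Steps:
h = -18
V(d) = 9 (V(d) = 3**2 = 9)
N(R, p) = -18
B(T, z) = 523 + T**2 - 18*z (B(T, z) = 7 + ((T*T - 18*z) + 516) = 7 + ((T**2 - 18*z) + 516) = 7 + (516 + T**2 - 18*z) = 523 + T**2 - 18*z)
B(-152, -587) + 401328 = (523 + (-152)**2 - 18*(-587)) + 401328 = (523 + 23104 + 10566) + 401328 = 34193 + 401328 = 435521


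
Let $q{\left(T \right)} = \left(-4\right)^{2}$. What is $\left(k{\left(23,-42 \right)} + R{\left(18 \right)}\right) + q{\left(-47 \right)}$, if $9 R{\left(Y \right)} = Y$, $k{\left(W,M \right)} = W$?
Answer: $41$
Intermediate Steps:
$q{\left(T \right)} = 16$
$R{\left(Y \right)} = \frac{Y}{9}$
$\left(k{\left(23,-42 \right)} + R{\left(18 \right)}\right) + q{\left(-47 \right)} = \left(23 + \frac{1}{9} \cdot 18\right) + 16 = \left(23 + 2\right) + 16 = 25 + 16 = 41$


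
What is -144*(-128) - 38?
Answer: 18394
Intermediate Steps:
-144*(-128) - 38 = 18432 - 38 = 18394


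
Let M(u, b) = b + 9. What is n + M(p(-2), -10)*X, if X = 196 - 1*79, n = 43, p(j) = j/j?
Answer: -74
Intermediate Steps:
p(j) = 1
M(u, b) = 9 + b
X = 117 (X = 196 - 79 = 117)
n + M(p(-2), -10)*X = 43 + (9 - 10)*117 = 43 - 1*117 = 43 - 117 = -74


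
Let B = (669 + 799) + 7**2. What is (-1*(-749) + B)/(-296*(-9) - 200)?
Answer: 103/112 ≈ 0.91964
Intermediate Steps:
B = 1517 (B = 1468 + 49 = 1517)
(-1*(-749) + B)/(-296*(-9) - 200) = (-1*(-749) + 1517)/(-296*(-9) - 200) = (749 + 1517)/(2664 - 200) = 2266/2464 = 2266*(1/2464) = 103/112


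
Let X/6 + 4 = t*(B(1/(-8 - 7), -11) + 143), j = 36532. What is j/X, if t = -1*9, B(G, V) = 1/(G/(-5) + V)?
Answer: -15051184/3189327 ≈ -4.7192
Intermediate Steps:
B(G, V) = 1/(V - G/5) (B(G, V) = 1/(G*(-⅕) + V) = 1/(-G/5 + V) = 1/(V - G/5))
t = -9
X = -3189327/412 (X = -24 + 6*(-9*(-5/(1/(-8 - 7) - 5*(-11)) + 143)) = -24 + 6*(-9*(-5/(1/(-15) + 55) + 143)) = -24 + 6*(-9*(-5/(-1/15 + 55) + 143)) = -24 + 6*(-9*(-5/824/15 + 143)) = -24 + 6*(-9*(-5*15/824 + 143)) = -24 + 6*(-9*(-75/824 + 143)) = -24 + 6*(-9*117757/824) = -24 + 6*(-1059813/824) = -24 - 3179439/412 = -3189327/412 ≈ -7741.1)
j/X = 36532/(-3189327/412) = 36532*(-412/3189327) = -15051184/3189327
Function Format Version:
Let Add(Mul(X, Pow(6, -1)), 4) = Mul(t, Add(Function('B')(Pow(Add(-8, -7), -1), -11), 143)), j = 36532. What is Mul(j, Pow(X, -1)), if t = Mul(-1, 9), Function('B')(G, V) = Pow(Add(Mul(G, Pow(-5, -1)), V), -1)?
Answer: Rational(-15051184, 3189327) ≈ -4.7192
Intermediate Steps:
Function('B')(G, V) = Pow(Add(V, Mul(Rational(-1, 5), G)), -1) (Function('B')(G, V) = Pow(Add(Mul(G, Rational(-1, 5)), V), -1) = Pow(Add(Mul(Rational(-1, 5), G), V), -1) = Pow(Add(V, Mul(Rational(-1, 5), G)), -1))
t = -9
X = Rational(-3189327, 412) (X = Add(-24, Mul(6, Mul(-9, Add(Mul(-5, Pow(Add(Pow(Add(-8, -7), -1), Mul(-5, -11)), -1)), 143)))) = Add(-24, Mul(6, Mul(-9, Add(Mul(-5, Pow(Add(Pow(-15, -1), 55), -1)), 143)))) = Add(-24, Mul(6, Mul(-9, Add(Mul(-5, Pow(Add(Rational(-1, 15), 55), -1)), 143)))) = Add(-24, Mul(6, Mul(-9, Add(Mul(-5, Pow(Rational(824, 15), -1)), 143)))) = Add(-24, Mul(6, Mul(-9, Add(Mul(-5, Rational(15, 824)), 143)))) = Add(-24, Mul(6, Mul(-9, Add(Rational(-75, 824), 143)))) = Add(-24, Mul(6, Mul(-9, Rational(117757, 824)))) = Add(-24, Mul(6, Rational(-1059813, 824))) = Add(-24, Rational(-3179439, 412)) = Rational(-3189327, 412) ≈ -7741.1)
Mul(j, Pow(X, -1)) = Mul(36532, Pow(Rational(-3189327, 412), -1)) = Mul(36532, Rational(-412, 3189327)) = Rational(-15051184, 3189327)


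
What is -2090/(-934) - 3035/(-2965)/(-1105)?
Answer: 684468456/306008755 ≈ 2.2368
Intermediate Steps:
-2090/(-934) - 3035/(-2965)/(-1105) = -2090*(-1/934) - 3035*(-1/2965)*(-1/1105) = 1045/467 + (607/593)*(-1/1105) = 1045/467 - 607/655265 = 684468456/306008755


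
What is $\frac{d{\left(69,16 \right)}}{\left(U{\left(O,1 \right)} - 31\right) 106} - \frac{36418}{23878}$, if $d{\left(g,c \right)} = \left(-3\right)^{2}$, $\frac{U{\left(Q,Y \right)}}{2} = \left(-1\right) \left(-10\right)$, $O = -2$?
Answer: $- \frac{21339145}{13920874} \approx -1.5329$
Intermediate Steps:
$U{\left(Q,Y \right)} = 20$ ($U{\left(Q,Y \right)} = 2 \left(\left(-1\right) \left(-10\right)\right) = 2 \cdot 10 = 20$)
$d{\left(g,c \right)} = 9$
$\frac{d{\left(69,16 \right)}}{\left(U{\left(O,1 \right)} - 31\right) 106} - \frac{36418}{23878} = \frac{9}{\left(20 - 31\right) 106} - \frac{36418}{23878} = \frac{9}{\left(-11\right) 106} - \frac{18209}{11939} = \frac{9}{-1166} - \frac{18209}{11939} = 9 \left(- \frac{1}{1166}\right) - \frac{18209}{11939} = - \frac{9}{1166} - \frac{18209}{11939} = - \frac{21339145}{13920874}$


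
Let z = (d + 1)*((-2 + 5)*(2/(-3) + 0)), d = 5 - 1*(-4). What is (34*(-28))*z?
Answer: 19040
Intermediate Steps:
d = 9 (d = 5 + 4 = 9)
z = -20 (z = (9 + 1)*((-2 + 5)*(2/(-3) + 0)) = 10*(3*(2*(-⅓) + 0)) = 10*(3*(-⅔ + 0)) = 10*(3*(-⅔)) = 10*(-2) = -20)
(34*(-28))*z = (34*(-28))*(-20) = -952*(-20) = 19040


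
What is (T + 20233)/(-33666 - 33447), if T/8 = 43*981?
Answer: -357697/67113 ≈ -5.3298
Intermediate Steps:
T = 337464 (T = 8*(43*981) = 8*42183 = 337464)
(T + 20233)/(-33666 - 33447) = (337464 + 20233)/(-33666 - 33447) = 357697/(-67113) = 357697*(-1/67113) = -357697/67113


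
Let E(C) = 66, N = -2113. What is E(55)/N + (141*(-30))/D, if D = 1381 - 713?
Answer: -4491039/705742 ≈ -6.3636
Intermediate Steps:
D = 668
E(55)/N + (141*(-30))/D = 66/(-2113) + (141*(-30))/668 = 66*(-1/2113) - 4230*1/668 = -66/2113 - 2115/334 = -4491039/705742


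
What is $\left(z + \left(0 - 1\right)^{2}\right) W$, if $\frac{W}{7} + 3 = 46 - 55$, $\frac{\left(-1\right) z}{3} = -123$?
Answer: $-31080$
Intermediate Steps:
$z = 369$ ($z = \left(-3\right) \left(-123\right) = 369$)
$W = -84$ ($W = -21 + 7 \left(46 - 55\right) = -21 + 7 \left(-9\right) = -21 - 63 = -84$)
$\left(z + \left(0 - 1\right)^{2}\right) W = \left(369 + \left(0 - 1\right)^{2}\right) \left(-84\right) = \left(369 + \left(-1\right)^{2}\right) \left(-84\right) = \left(369 + 1\right) \left(-84\right) = 370 \left(-84\right) = -31080$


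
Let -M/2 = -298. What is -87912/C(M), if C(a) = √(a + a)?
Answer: -21978*√298/149 ≈ -2546.3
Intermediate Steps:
M = 596 (M = -2*(-298) = 596)
C(a) = √2*√a (C(a) = √(2*a) = √2*√a)
-87912/C(M) = -87912*√298/596 = -21978*√298/149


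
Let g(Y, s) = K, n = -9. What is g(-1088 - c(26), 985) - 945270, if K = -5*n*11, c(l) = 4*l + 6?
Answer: -944775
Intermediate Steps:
c(l) = 6 + 4*l
K = 495 (K = -5*(-9)*11 = 45*11 = 495)
g(Y, s) = 495
g(-1088 - c(26), 985) - 945270 = 495 - 945270 = -944775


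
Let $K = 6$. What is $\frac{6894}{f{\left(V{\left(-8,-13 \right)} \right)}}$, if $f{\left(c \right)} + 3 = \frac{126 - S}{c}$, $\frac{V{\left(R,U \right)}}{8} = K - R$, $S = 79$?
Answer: $- \frac{772128}{289} \approx -2671.7$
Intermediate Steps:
$V{\left(R,U \right)} = 48 - 8 R$ ($V{\left(R,U \right)} = 8 \left(6 - R\right) = 48 - 8 R$)
$f{\left(c \right)} = -3 + \frac{47}{c}$ ($f{\left(c \right)} = -3 + \frac{126 - 79}{c} = -3 + \frac{47}{c}$)
$\frac{6894}{f{\left(V{\left(-8,-13 \right)} \right)}} = \frac{6894}{-3 + \frac{47}{48 - -64}} = \frac{6894}{-3 + \frac{47}{48 + 64}} = \frac{6894}{-3 + \frac{47}{112}} = \frac{6894}{- \frac{289}{112}} = 6894 \left(- \frac{112}{289}\right) = - \frac{772128}{289}$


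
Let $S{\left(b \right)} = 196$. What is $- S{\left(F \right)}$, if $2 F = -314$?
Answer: $-196$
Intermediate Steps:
$F = -157$ ($F = \frac{1}{2} \left(-314\right) = -157$)
$- S{\left(F \right)} = \left(-1\right) 196 = -196$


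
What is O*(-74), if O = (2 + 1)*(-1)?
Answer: 222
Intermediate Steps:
O = -3 (O = 3*(-1) = -3)
O*(-74) = -3*(-74) = 222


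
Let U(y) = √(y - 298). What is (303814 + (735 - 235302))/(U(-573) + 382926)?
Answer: 26516476722/146632322347 - 69247*I*√871/146632322347 ≈ 0.18084 - 1.3937e-5*I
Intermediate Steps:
U(y) = √(-298 + y)
(303814 + (735 - 235302))/(U(-573) + 382926) = (303814 + (735 - 235302))/(√(-298 - 573) + 382926) = (303814 - 234567)/(√(-871) + 382926) = 69247/(I*√871 + 382926) = 69247/(382926 + I*√871)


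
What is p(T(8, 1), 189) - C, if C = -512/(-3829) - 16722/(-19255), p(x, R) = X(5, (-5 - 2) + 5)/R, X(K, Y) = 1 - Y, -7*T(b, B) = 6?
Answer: -654451397/663546555 ≈ -0.98629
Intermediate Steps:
T(b, B) = -6/7 (T(b, B) = -1/7*6 = -6/7)
p(x, R) = 3/R (p(x, R) = (1 - ((-5 - 2) + 5))/R = (1 - (-7 + 5))/R = (1 - 1*(-2))/R = (1 + 2)/R = 3/R)
C = 73887098/73727395 (C = -512*(-1/3829) - 16722*(-1/19255) = 512/3829 + 16722/19255 = 73887098/73727395 ≈ 1.0022)
p(T(8, 1), 189) - C = 3/189 - 1*73887098/73727395 = 3*(1/189) - 73887098/73727395 = 1/63 - 73887098/73727395 = -654451397/663546555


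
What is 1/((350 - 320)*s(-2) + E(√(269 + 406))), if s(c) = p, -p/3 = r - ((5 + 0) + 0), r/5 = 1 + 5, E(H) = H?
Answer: -10/22497 - √3/337455 ≈ -0.00044964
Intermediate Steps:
r = 30 (r = 5*(1 + 5) = 5*6 = 30)
p = -75 (p = -3*(30 - ((5 + 0) + 0)) = -3*(30 - (5 + 0)) = -3*(30 - 1*5) = -3*(30 - 5) = -3*25 = -75)
s(c) = -75
1/((350 - 320)*s(-2) + E(√(269 + 406))) = 1/((350 - 320)*(-75) + √(269 + 406)) = 1/(30*(-75) + √675) = 1/(-2250 + 15*√3)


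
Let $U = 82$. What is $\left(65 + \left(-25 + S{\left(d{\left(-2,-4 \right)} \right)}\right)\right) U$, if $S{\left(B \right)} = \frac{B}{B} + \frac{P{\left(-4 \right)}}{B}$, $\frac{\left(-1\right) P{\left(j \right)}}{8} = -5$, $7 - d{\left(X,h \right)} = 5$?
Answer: $5002$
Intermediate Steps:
$d{\left(X,h \right)} = 2$ ($d{\left(X,h \right)} = 7 - 5 = 2$)
$P{\left(j \right)} = 40$ ($P{\left(j \right)} = \left(-8\right) \left(-5\right) = 40$)
$S{\left(B \right)} = 1 + \frac{40}{B}$ ($S{\left(B \right)} = \frac{B}{B} + \frac{40}{B} = 1 + \frac{40}{B}$)
$\left(65 + \left(-25 + S{\left(d{\left(-2,-4 \right)} \right)}\right)\right) U = \left(65 - \left(25 - \frac{40 + 2}{2}\right)\right) 82 = \left(65 + \left(-25 + \frac{1}{2} \cdot 42\right)\right) 82 = \left(65 + \left(-25 + 21\right)\right) 82 = \left(65 - 4\right) 82 = 61 \cdot 82 = 5002$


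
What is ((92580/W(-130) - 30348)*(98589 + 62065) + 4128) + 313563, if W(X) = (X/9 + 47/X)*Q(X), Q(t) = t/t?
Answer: -101855077479423/17323 ≈ -5.8798e+9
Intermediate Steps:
Q(t) = 1
W(X) = 47/X + X/9 (W(X) = (X/9 + 47/X)*1 = (47/X + X/9)*1 = 47/X + X/9)
((92580/W(-130) - 30348)*(98589 + 62065) + 4128) + 313563 = ((92580/(47/(-130) + (⅑)*(-130)) - 30348)*(98589 + 62065) + 4128) + 313563 = ((92580/(47*(-1/130) - 130/9) - 30348)*160654 + 4128) + 313563 = ((92580/(-47/130 - 130/9) - 30348)*160654 + 4128) + 313563 = ((92580/(-17323/1170) - 30348)*160654 + 4128) + 313563 = ((92580*(-1170/17323) - 30348)*160654 + 4128) + 313563 = ((-108318600/17323 - 30348)*160654 + 4128) + 313563 = (-634037004/17323*160654 + 4128) + 313563 = (-101860580840616/17323 + 4128) + 313563 = -101860509331272/17323 + 313563 = -101855077479423/17323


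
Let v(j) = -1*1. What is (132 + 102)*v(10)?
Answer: -234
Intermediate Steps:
v(j) = -1
(132 + 102)*v(10) = (132 + 102)*(-1) = 234*(-1) = -234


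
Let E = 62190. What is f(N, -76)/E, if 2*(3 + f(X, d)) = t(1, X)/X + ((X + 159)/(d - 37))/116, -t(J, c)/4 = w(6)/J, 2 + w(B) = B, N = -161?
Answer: -6226139/131245029720 ≈ -4.7439e-5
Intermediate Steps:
w(B) = -2 + B
t(J, c) = -16/J (t(J, c) = -4*(-2 + 6)/J = -16/J)
f(X, d) = -3 - 8/X + (159 + X)/(232*(-37 + d)) (f(X, d) = -3 + ((-16/1)/X + ((X + 159)/(d - 37))/116)/2 = -3 + ((-16*1)/X + ((159 + X)/(-37 + d))*(1/116))/2 = -3 + (-16/X + ((159 + X)/(-37 + d))*(1/116))/2 = -3 + (-16/X + (159 + X)/(116*(-37 + d)))/2 = -3 + (-8/X + (159 + X)/(232*(-37 + d))) = -3 - 8/X + (159 + X)/(232*(-37 + d)))
f(N, -76)/E = ((1/232)*(68672 + (-161)**2 - 1856*(-76) + 25911*(-161) - 696*(-161)*(-76))/(-161*(-37 - 76)))/62190 = ((1/232)*(-1/161)*(68672 + 25921 + 141056 - 4171671 - 8516256)/(-113))*(1/62190) = ((1/232)*(-1/161)*(-1/113)*(-12452278))*(1/62190) = -6226139/2110388*1/62190 = -6226139/131245029720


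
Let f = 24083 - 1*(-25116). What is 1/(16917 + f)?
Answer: 1/66116 ≈ 1.5125e-5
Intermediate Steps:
f = 49199 (f = 24083 + 25116 = 49199)
1/(16917 + f) = 1/(16917 + 49199) = 1/66116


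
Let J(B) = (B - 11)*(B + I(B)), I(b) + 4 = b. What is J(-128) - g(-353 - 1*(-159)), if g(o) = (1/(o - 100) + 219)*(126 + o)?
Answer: 7501670/147 ≈ 51032.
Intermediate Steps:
I(b) = -4 + b
J(B) = (-11 + B)*(-4 + 2*B) (J(B) = (B - 11)*(B + (-4 + B)) = (-11 + B)*(-4 + 2*B))
g(o) = (126 + o)*(219 + 1/(-100 + o)) (g(o) = (1/(-100 + o) + 219)*(126 + o) = (219 + 1/(-100 + o))*(126 + o) = (126 + o)*(219 + 1/(-100 + o)))
J(-128) - g(-353 - 1*(-159)) = (44 - 26*(-128) + 2*(-128)**2) - (-2759274 + 219*(-353 - 1*(-159))**2 + 5695*(-353 - 1*(-159)))/(-100 + (-353 - 1*(-159))) = (44 + 3328 + 2*16384) - (-2759274 + 219*(-353 + 159)**2 + 5695*(-353 + 159))/(-100 + (-353 + 159)) = (44 + 3328 + 32768) - (-2759274 + 219*(-194)**2 + 5695*(-194))/(-100 - 194) = 36140 - (-2759274 + 219*37636 - 1104830)/(-294) = 36140 - (-1)*(-2759274 + 8242284 - 1104830)/294 = 36140 - (-1)*4378180/294 = 36140 - 1*(-2189090/147) = 36140 + 2189090/147 = 7501670/147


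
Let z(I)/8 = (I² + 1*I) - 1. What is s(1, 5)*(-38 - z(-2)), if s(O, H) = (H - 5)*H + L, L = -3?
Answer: 138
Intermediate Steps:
z(I) = -8 + 8*I + 8*I² (z(I) = 8*((I² + 1*I) - 1) = 8*((I² + I) - 1) = 8*((I + I²) - 1) = 8*(-1 + I + I²) = -8 + 8*I + 8*I²)
s(O, H) = -3 + H*(-5 + H) (s(O, H) = (H - 5)*H - 3 = (-5 + H)*H - 3 = H*(-5 + H) - 3 = -3 + H*(-5 + H))
s(1, 5)*(-38 - z(-2)) = (-3 + 5² - 5*5)*(-38 - (-8 + 8*(-2) + 8*(-2)²)) = (-3 + 25 - 25)*(-38 - (-8 - 16 + 8*4)) = -3*(-38 - (-8 - 16 + 32)) = -3*(-38 - 1*8) = -3*(-38 - 8) = -3*(-46) = 138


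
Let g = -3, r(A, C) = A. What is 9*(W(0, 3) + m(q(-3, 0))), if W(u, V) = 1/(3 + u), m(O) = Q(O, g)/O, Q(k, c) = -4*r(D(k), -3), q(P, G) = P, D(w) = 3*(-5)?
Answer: -177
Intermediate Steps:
D(w) = -15
Q(k, c) = 60 (Q(k, c) = -4*(-15) = 60)
m(O) = 60/O
9*(W(0, 3) + m(q(-3, 0))) = 9*(1/(3 + 0) + 60/(-3)) = 9*(1/3 + 60*(-⅓)) = 9*(⅓ - 20) = 9*(-59/3) = -177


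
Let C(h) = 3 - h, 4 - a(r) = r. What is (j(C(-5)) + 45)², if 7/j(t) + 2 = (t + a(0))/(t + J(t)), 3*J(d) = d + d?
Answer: 180625/121 ≈ 1492.8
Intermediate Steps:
a(r) = 4 - r
J(d) = 2*d/3 (J(d) = (d + d)/3 = (2*d)/3 = 2*d/3)
j(t) = 7/(-2 + 3*(4 + t)/(5*t)) (j(t) = 7/(-2 + (t + (4 - 1*0))/(t + 2*t/3)) = 7/(-2 + (t + (4 + 0))/((5*t/3))) = 7/(-2 + (t + 4)*(3/(5*t))) = 7/(-2 + (4 + t)*(3/(5*t))) = 7/(-2 + 3*(4 + t)/(5*t)))
(j(C(-5)) + 45)² = (-35*(3 - 1*(-5))/(-12 + 7*(3 - 1*(-5))) + 45)² = (-35*(3 + 5)/(-12 + 7*(3 + 5)) + 45)² = (-35*8/(-12 + 7*8) + 45)² = (-35*8/(-12 + 56) + 45)² = (-35*8/44 + 45)² = (-35*8*1/44 + 45)² = (-70/11 + 45)² = (425/11)² = 180625/121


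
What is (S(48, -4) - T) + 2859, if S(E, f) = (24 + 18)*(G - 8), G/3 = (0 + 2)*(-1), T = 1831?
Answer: 440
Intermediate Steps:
G = -6 (G = 3*((0 + 2)*(-1)) = 3*(2*(-1)) = 3*(-2) = -6)
S(E, f) = -588 (S(E, f) = (24 + 18)*(-6 - 8) = 42*(-14) = -588)
(S(48, -4) - T) + 2859 = (-588 - 1*1831) + 2859 = (-588 - 1831) + 2859 = -2419 + 2859 = 440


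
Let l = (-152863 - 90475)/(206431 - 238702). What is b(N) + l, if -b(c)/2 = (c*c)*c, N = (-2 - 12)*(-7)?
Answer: -60746170726/32271 ≈ -1.8824e+6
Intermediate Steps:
N = 98 (N = -14*(-7) = 98)
b(c) = -2*c³ (b(c) = -2*c*c*c = -2*c²*c = -2*c³)
l = 243338/32271 (l = -243338/(-32271) = -243338*(-1/32271) = 243338/32271 ≈ 7.5405)
b(N) + l = -2*98³ + 243338/32271 = -2*941192 + 243338/32271 = -1882384 + 243338/32271 = -60746170726/32271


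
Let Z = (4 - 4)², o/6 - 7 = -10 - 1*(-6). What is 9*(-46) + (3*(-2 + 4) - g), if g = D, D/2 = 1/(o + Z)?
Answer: -3673/9 ≈ -408.11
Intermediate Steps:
o = 18 (o = 42 + 6*(-10 - 1*(-6)) = 42 + 6*(-10 + 6) = 42 + 6*(-4) = 42 - 24 = 18)
Z = 0 (Z = 0² = 0)
D = ⅑ (D = 2/(18 + 0) = 2/18 = 2*(1/18) = ⅑ ≈ 0.11111)
g = ⅑ ≈ 0.11111
9*(-46) + (3*(-2 + 4) - g) = 9*(-46) + (3*(-2 + 4) - 1*⅑) = -414 + (3*2 - ⅑) = -414 + (6 - ⅑) = -414 + 53/9 = -3673/9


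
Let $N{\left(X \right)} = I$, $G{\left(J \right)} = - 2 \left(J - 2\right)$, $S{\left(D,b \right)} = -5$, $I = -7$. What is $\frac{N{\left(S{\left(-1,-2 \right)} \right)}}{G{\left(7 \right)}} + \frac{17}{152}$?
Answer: $\frac{617}{760} \approx 0.81184$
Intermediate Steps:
$G{\left(J \right)} = 4 - 2 J$ ($G{\left(J \right)} = - 2 \left(-2 + J\right) = 4 - 2 J$)
$N{\left(X \right)} = -7$
$\frac{N{\left(S{\left(-1,-2 \right)} \right)}}{G{\left(7 \right)}} + \frac{17}{152} = - \frac{7}{4 - 14} + \frac{17}{152} = - \frac{7}{4 - 14} + 17 \cdot \frac{1}{152} = - \frac{7}{-10} + \frac{17}{152} = \left(-7\right) \left(- \frac{1}{10}\right) + \frac{17}{152} = \frac{7}{10} + \frac{17}{152} = \frac{617}{760}$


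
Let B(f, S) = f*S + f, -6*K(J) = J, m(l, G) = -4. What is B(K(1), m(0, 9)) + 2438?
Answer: 4877/2 ≈ 2438.5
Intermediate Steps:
K(J) = -J/6
B(f, S) = f + S*f (B(f, S) = S*f + f = f + S*f)
B(K(1), m(0, 9)) + 2438 = (-⅙*1)*(1 - 4) + 2438 = -⅙*(-3) + 2438 = ½ + 2438 = 4877/2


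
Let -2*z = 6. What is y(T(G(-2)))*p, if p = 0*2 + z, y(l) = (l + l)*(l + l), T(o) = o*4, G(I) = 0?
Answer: 0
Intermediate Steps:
T(o) = 4*o
z = -3 (z = -1/2*6 = -3)
y(l) = 4*l**2 (y(l) = (2*l)*(2*l) = 4*l**2)
p = -3 (p = 0*2 - 3 = 0 - 3 = -3)
y(T(G(-2)))*p = (4*(4*0)**2)*(-3) = (4*0**2)*(-3) = (4*0)*(-3) = 0*(-3) = 0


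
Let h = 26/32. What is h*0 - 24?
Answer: -24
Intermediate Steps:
h = 13/16 (h = 26*(1/32) = 13/16 ≈ 0.81250)
h*0 - 24 = (13/16)*0 - 24 = 0 - 24 = -24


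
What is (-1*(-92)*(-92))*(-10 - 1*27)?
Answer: 313168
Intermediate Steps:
(-1*(-92)*(-92))*(-10 - 1*27) = (92*(-92))*(-10 - 27) = -8464*(-37) = 313168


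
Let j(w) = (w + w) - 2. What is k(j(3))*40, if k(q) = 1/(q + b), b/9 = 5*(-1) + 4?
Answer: -8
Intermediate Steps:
j(w) = -2 + 2*w (j(w) = 2*w - 2 = -2 + 2*w)
b = -9 (b = 9*(5*(-1) + 4) = 9*(-5 + 4) = 9*(-1) = -9)
k(q) = 1/(-9 + q) (k(q) = 1/(q - 9) = 1/(-9 + q))
k(j(3))*40 = 40/(-9 + (-2 + 2*3)) = 40/(-9 + (-2 + 6)) = 40/(-9 + 4) = 40/(-5) = -⅕*40 = -8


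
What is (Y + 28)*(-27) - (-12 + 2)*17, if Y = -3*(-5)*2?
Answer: -1396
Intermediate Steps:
Y = 30 (Y = 15*2 = 30)
(Y + 28)*(-27) - (-12 + 2)*17 = (30 + 28)*(-27) - (-12 + 2)*17 = 58*(-27) - (-10)*17 = -1566 - 1*(-170) = -1566 + 170 = -1396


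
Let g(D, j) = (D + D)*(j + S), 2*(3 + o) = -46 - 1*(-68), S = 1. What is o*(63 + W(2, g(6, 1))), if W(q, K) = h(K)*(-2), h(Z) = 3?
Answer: 456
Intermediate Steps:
o = 8 (o = -3 + (-46 - 1*(-68))/2 = -3 + (-46 + 68)/2 = -3 + (½)*22 = -3 + 11 = 8)
g(D, j) = 2*D*(1 + j) (g(D, j) = (D + D)*(j + 1) = (2*D)*(1 + j) = 2*D*(1 + j))
W(q, K) = -6 (W(q, K) = 3*(-2) = -6)
o*(63 + W(2, g(6, 1))) = 8*(63 - 6) = 8*57 = 456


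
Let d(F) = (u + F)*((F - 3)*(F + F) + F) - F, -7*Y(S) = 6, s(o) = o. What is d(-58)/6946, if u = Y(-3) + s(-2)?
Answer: -1494631/24311 ≈ -61.480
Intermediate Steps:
Y(S) = -6/7 (Y(S) = -⅐*6 = -6/7)
u = -20/7 (u = -6/7 - 2 = -20/7 ≈ -2.8571)
d(F) = -F + (-20/7 + F)*(F + 2*F*(-3 + F)) (d(F) = (-20/7 + F)*((F - 3)*(F + F) + F) - F = (-20/7 + F)*((-3 + F)*(2*F) + F) - F = (-20/7 + F)*(2*F*(-3 + F) + F) - F = (-20/7 + F)*(F + 2*F*(-3 + F)) - F = -F + (-20/7 + F)*(F + 2*F*(-3 + F)))
d(-58)/6946 = ((⅐)*(-58)*(93 - 75*(-58) + 14*(-58)²))/6946 = ((⅐)*(-58)*(93 + 4350 + 14*3364))*(1/6946) = ((⅐)*(-58)*(93 + 4350 + 47096))*(1/6946) = ((⅐)*(-58)*51539)*(1/6946) = -2989262/7*1/6946 = -1494631/24311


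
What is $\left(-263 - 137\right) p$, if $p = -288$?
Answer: $115200$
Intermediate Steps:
$\left(-263 - 137\right) p = \left(-263 - 137\right) \left(-288\right) = \left(-400\right) \left(-288\right) = 115200$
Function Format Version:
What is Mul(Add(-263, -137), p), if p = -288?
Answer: 115200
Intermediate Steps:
Mul(Add(-263, -137), p) = Mul(Add(-263, -137), -288) = Mul(-400, -288) = 115200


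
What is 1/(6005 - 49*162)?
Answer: -1/1933 ≈ -0.00051733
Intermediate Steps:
1/(6005 - 49*162) = 1/(6005 - 7938) = 1/(-1933) = -1/1933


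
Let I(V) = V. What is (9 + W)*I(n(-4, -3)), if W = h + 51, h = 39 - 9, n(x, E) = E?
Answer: -270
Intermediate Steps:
h = 30
W = 81 (W = 30 + 51 = 81)
(9 + W)*I(n(-4, -3)) = (9 + 81)*(-3) = 90*(-3) = -270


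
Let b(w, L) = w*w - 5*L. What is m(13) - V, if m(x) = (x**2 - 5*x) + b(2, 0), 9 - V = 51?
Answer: 150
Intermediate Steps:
V = -42 (V = 9 - 1*51 = 9 - 51 = -42)
b(w, L) = w**2 - 5*L
m(x) = 4 + x**2 - 5*x (m(x) = (x**2 - 5*x) + (2**2 - 5*0) = (x**2 - 5*x) + (4 + 0) = (x**2 - 5*x) + 4 = 4 + x**2 - 5*x)
m(13) - V = (4 + 13**2 - 5*13) - 1*(-42) = (4 + 169 - 65) + 42 = 108 + 42 = 150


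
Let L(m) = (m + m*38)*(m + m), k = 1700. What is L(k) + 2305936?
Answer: 227725936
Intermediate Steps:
L(m) = 78*m**2 (L(m) = (m + 38*m)*(2*m) = (39*m)*(2*m) = 78*m**2)
L(k) + 2305936 = 78*1700**2 + 2305936 = 78*2890000 + 2305936 = 225420000 + 2305936 = 227725936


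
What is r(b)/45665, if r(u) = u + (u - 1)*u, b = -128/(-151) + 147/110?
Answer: 1316020729/12598612746500 ≈ 0.00010446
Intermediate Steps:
b = 36277/16610 (b = -128*(-1/151) + 147*(1/110) = 128/151 + 147/110 = 36277/16610 ≈ 2.1840)
r(u) = u + u*(-1 + u) (r(u) = u + (-1 + u)*u = u + u*(-1 + u))
r(b)/45665 = (36277/16610)²/45665 = (1316020729/275892100)*(1/45665) = 1316020729/12598612746500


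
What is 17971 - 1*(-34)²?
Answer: 16815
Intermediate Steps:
17971 - 1*(-34)² = 17971 - 1*1156 = 17971 - 1156 = 16815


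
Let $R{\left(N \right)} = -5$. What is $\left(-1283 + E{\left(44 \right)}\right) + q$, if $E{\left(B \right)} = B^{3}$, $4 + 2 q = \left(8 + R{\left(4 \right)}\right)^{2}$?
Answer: $\frac{167807}{2} \approx 83904.0$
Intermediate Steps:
$q = \frac{5}{2}$ ($q = -2 + \frac{\left(8 - 5\right)^{2}}{2} = -2 + \frac{3^{2}}{2} = -2 + \frac{1}{2} \cdot 9 = -2 + \frac{9}{2} = \frac{5}{2} \approx 2.5$)
$\left(-1283 + E{\left(44 \right)}\right) + q = \left(-1283 + 44^{3}\right) + \frac{5}{2} = \left(-1283 + 85184\right) + \frac{5}{2} = 83901 + \frac{5}{2} = \frac{167807}{2}$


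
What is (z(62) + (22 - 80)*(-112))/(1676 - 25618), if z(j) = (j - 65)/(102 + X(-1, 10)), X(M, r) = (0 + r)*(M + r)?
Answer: -415743/1532288 ≈ -0.27132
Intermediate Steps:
X(M, r) = r*(M + r)
z(j) = -65/192 + j/192 (z(j) = (j - 65)/(102 + 10*(-1 + 10)) = (-65 + j)/(102 + 10*9) = (-65 + j)/(102 + 90) = (-65 + j)/192 = (-65 + j)*(1/192) = -65/192 + j/192)
(z(62) + (22 - 80)*(-112))/(1676 - 25618) = ((-65/192 + (1/192)*62) + (22 - 80)*(-112))/(1676 - 25618) = ((-65/192 + 31/96) - 58*(-112))/(-23942) = (-1/64 + 6496)*(-1/23942) = (415743/64)*(-1/23942) = -415743/1532288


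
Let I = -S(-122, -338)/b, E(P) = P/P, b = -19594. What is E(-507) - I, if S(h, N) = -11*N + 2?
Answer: 7937/9797 ≈ 0.81015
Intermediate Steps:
S(h, N) = 2 - 11*N
E(P) = 1
I = 1860/9797 (I = -(2 - 11*(-338))/(-19594) = -(2 + 3718)*(-1)/19594 = -3720*(-1)/19594 = -1*(-1860/9797) = 1860/9797 ≈ 0.18985)
E(-507) - I = 1 - 1*1860/9797 = 1 - 1860/9797 = 7937/9797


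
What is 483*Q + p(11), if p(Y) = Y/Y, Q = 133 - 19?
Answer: 55063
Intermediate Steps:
Q = 114
p(Y) = 1
483*Q + p(11) = 483*114 + 1 = 55062 + 1 = 55063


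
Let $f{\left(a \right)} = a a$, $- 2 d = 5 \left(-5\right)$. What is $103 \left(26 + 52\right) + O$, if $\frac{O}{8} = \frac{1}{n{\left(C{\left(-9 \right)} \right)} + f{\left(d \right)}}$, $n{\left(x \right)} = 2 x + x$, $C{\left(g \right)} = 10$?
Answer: $\frac{5985362}{745} \approx 8034.0$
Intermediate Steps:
$n{\left(x \right)} = 3 x$
$d = \frac{25}{2}$ ($d = - \frac{5 \left(-5\right)}{2} = \left(- \frac{1}{2}\right) \left(-25\right) = \frac{25}{2} \approx 12.5$)
$f{\left(a \right)} = a^{2}$
$O = \frac{32}{745}$ ($O = \frac{8}{3 \cdot 10 + \left(\frac{25}{2}\right)^{2}} = \frac{8}{30 + \frac{625}{4}} = \frac{8}{\frac{745}{4}} = 8 \cdot \frac{4}{745} = \frac{32}{745} \approx 0.042953$)
$103 \left(26 + 52\right) + O = 103 \left(26 + 52\right) + \frac{32}{745} = 103 \cdot 78 + \frac{32}{745} = 8034 + \frac{32}{745} = \frac{5985362}{745}$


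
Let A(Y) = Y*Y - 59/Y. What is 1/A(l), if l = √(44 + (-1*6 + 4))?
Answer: 1764/70607 + 59*√42/70607 ≈ 0.030399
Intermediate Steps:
l = √42 (l = √(44 + (-6 + 4)) = √(44 - 2) = √42 ≈ 6.4807)
A(Y) = Y² - 59/Y
1/A(l) = 1/((-59 + (√42)³)/(√42)) = 1/((√42/42)*(-59 + 42*√42)) = 1/(√42*(-59 + 42*√42)/42) = √42/(-59 + 42*√42)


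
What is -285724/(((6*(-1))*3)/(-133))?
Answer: -19000646/9 ≈ -2.1112e+6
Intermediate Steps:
-285724/(((6*(-1))*3)/(-133)) = -285724/(-6*3*(-1/133)) = -285724/((-18*(-1/133))) = -285724/18/133 = -285724*133/18 = -4684*8113/18 = -19000646/9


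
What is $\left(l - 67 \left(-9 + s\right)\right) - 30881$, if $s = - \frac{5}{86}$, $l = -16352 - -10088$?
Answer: $- \frac{3142277}{86} \approx -36538.0$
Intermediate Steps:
$l = -6264$ ($l = -16352 + 10088 = -6264$)
$s = - \frac{5}{86}$ ($s = \left(-5\right) \frac{1}{86} = - \frac{5}{86} \approx -0.05814$)
$\left(l - 67 \left(-9 + s\right)\right) - 30881 = \left(-6264 - 67 \left(-9 - \frac{5}{86}\right)\right) - 30881 = \left(-6264 - - \frac{52193}{86}\right) - 30881 = \left(-6264 + \frac{52193}{86}\right) - 30881 = - \frac{486511}{86} - 30881 = - \frac{3142277}{86}$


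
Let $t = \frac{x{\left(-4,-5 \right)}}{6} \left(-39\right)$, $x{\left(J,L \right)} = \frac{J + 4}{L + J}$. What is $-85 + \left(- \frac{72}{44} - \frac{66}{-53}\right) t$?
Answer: $-85$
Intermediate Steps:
$x{\left(J,L \right)} = \frac{4 + J}{J + L}$
$t = 0$ ($t = \frac{\frac{1}{-4 - 5} \left(4 - 4\right)}{6} \left(-39\right) = \frac{1}{-9} \cdot 0 \cdot \frac{1}{6} \left(-39\right) = \left(- \frac{1}{9}\right) 0 \cdot \frac{1}{6} \left(-39\right) = 0 \cdot \frac{1}{6} \left(-39\right) = 0 \left(-39\right) = 0$)
$-85 + \left(- \frac{72}{44} - \frac{66}{-53}\right) t = -85 + \left(- \frac{72}{44} - \frac{66}{-53}\right) 0 = -85 + \left(\left(-72\right) \frac{1}{44} - - \frac{66}{53}\right) 0 = -85 + \left(- \frac{18}{11} + \frac{66}{53}\right) 0 = -85 - 0 = -85 + 0 = -85$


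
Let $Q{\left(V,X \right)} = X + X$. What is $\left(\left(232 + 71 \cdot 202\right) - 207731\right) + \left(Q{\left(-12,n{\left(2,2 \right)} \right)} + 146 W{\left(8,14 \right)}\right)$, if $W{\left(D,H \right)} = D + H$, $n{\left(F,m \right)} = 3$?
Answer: $-189939$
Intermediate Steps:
$Q{\left(V,X \right)} = 2 X$
$\left(\left(232 + 71 \cdot 202\right) - 207731\right) + \left(Q{\left(-12,n{\left(2,2 \right)} \right)} + 146 W{\left(8,14 \right)}\right) = \left(\left(232 + 71 \cdot 202\right) - 207731\right) + \left(2 \cdot 3 + 146 \left(8 + 14\right)\right) = \left(\left(232 + 14342\right) - 207731\right) + \left(6 + 146 \cdot 22\right) = \left(14574 - 207731\right) + \left(6 + 3212\right) = -193157 + 3218 = -189939$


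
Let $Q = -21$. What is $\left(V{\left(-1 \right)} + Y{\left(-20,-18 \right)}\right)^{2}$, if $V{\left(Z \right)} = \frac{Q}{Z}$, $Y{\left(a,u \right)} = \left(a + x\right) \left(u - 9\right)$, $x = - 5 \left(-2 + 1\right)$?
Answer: $181476$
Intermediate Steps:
$x = 5$ ($x = \left(-5\right) \left(-1\right) = 5$)
$Y{\left(a,u \right)} = \left(-9 + u\right) \left(5 + a\right)$ ($Y{\left(a,u \right)} = \left(a + 5\right) \left(u - 9\right) = \left(5 + a\right) \left(-9 + u\right) = \left(-9 + u\right) \left(5 + a\right)$)
$V{\left(Z \right)} = - \frac{21}{Z}$
$\left(V{\left(-1 \right)} + Y{\left(-20,-18 \right)}\right)^{2} = \left(- \frac{21}{-1} - -405\right)^{2} = \left(\left(-21\right) \left(-1\right) + \left(-45 + 180 - 90 + 360\right)\right)^{2} = \left(21 + 405\right)^{2} = 426^{2} = 181476$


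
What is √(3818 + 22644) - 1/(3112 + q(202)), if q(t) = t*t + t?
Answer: -1/44118 + √26462 ≈ 162.67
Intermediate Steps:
q(t) = t + t² (q(t) = t² + t = t + t²)
√(3818 + 22644) - 1/(3112 + q(202)) = √(3818 + 22644) - 1/(3112 + 202*(1 + 202)) = √26462 - 1/(3112 + 202*203) = √26462 - 1/(3112 + 41006) = √26462 - 1/44118 = -1/44118 + √26462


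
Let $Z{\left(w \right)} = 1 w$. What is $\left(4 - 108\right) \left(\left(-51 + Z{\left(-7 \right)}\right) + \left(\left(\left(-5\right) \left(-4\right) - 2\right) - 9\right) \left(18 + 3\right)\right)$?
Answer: $-13624$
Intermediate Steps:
$Z{\left(w \right)} = w$
$\left(4 - 108\right) \left(\left(-51 + Z{\left(-7 \right)}\right) + \left(\left(\left(-5\right) \left(-4\right) - 2\right) - 9\right) \left(18 + 3\right)\right) = \left(4 - 108\right) \left(\left(-51 - 7\right) + \left(\left(\left(-5\right) \left(-4\right) - 2\right) - 9\right) \left(18 + 3\right)\right) = \left(4 - 108\right) \left(-58 + \left(\left(20 - 2\right) - 9\right) 21\right) = - 104 \left(-58 + \left(18 - 9\right) 21\right) = - 104 \left(-58 + 9 \cdot 21\right) = - 104 \left(-58 + 189\right) = \left(-104\right) 131 = -13624$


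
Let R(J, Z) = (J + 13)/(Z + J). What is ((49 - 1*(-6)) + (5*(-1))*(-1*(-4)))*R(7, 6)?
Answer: 700/13 ≈ 53.846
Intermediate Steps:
R(J, Z) = (13 + J)/(J + Z)
((49 - 1*(-6)) + (5*(-1))*(-1*(-4)))*R(7, 6) = ((49 - 1*(-6)) + (5*(-1))*(-1*(-4)))*((13 + 7)/(7 + 6)) = ((49 + 6) - 5*4)*(20/13) = (55 - 20)*((1/13)*20) = 35*(20/13) = 700/13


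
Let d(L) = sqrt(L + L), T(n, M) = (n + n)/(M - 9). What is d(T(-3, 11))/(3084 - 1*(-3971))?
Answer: I*sqrt(6)/7055 ≈ 0.0003472*I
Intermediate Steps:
T(n, M) = 2*n/(-9 + M) (T(n, M) = (2*n)/(-9 + M) = 2*n/(-9 + M))
d(L) = sqrt(2)*sqrt(L) (d(L) = sqrt(2*L) = sqrt(2)*sqrt(L))
d(T(-3, 11))/(3084 - 1*(-3971)) = (sqrt(2)*sqrt(2*(-3)/(-9 + 11)))/(3084 - 1*(-3971)) = (sqrt(2)*sqrt(2*(-3)/2))/(3084 + 3971) = (sqrt(2)*sqrt(2*(-3)*(1/2)))/7055 = (sqrt(2)*sqrt(-3))*(1/7055) = (sqrt(2)*(I*sqrt(3)))*(1/7055) = (I*sqrt(6))*(1/7055) = I*sqrt(6)/7055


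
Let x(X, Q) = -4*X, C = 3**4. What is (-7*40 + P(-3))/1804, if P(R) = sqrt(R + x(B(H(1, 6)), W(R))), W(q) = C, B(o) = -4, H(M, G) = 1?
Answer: -70/451 + sqrt(13)/1804 ≈ -0.15321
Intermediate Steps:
C = 81
W(q) = 81
P(R) = sqrt(16 + R) (P(R) = sqrt(R - 4*(-4)) = sqrt(R + 16) = sqrt(16 + R))
(-7*40 + P(-3))/1804 = (-7*40 + sqrt(16 - 3))/1804 = (-280 + sqrt(13))*(1/1804) = -70/451 + sqrt(13)/1804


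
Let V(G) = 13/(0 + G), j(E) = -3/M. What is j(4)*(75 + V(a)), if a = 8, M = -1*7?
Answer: 1839/56 ≈ 32.839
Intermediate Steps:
M = -7
j(E) = 3/7 (j(E) = -3/(-7) = -3*(-1/7) = 3/7)
V(G) = 13/G
j(4)*(75 + V(a)) = 3*(75 + 13/8)/7 = (3/7)*(613/8) = 1839/56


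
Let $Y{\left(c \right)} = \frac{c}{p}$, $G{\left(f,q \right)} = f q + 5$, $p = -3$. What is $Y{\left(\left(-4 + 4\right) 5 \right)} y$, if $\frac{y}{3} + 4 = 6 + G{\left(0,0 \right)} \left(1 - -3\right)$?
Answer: $0$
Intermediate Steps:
$G{\left(f,q \right)} = 5 + f q$
$Y{\left(c \right)} = - \frac{c}{3}$ ($Y{\left(c \right)} = \frac{c}{-3} = c \left(- \frac{1}{3}\right) = - \frac{c}{3}$)
$y = 66$ ($y = -12 + 3 \left(6 + \left(5 + 0 \cdot 0\right) \left(1 - -3\right)\right) = -12 + 3 \left(6 + \left(5 + 0\right) \left(1 + 3\right)\right) = -12 + 3 \left(6 + 5 \cdot 4\right) = -12 + 3 \left(6 + 20\right) = -12 + 3 \cdot 26 = -12 + 78 = 66$)
$Y{\left(\left(-4 + 4\right) 5 \right)} y = - \frac{\left(-4 + 4\right) 5}{3} \cdot 66 = - \frac{0 \cdot 5}{3} \cdot 66 = \left(- \frac{1}{3}\right) 0 \cdot 66 = 0 \cdot 66 = 0$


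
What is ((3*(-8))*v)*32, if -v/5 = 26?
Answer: 99840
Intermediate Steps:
v = -130 (v = -5*26 = -130)
((3*(-8))*v)*32 = ((3*(-8))*(-130))*32 = -24*(-130)*32 = 3120*32 = 99840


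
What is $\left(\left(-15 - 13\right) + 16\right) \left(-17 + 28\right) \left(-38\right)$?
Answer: $5016$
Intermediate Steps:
$\left(\left(-15 - 13\right) + 16\right) \left(-17 + 28\right) \left(-38\right) = \left(-28 + 16\right) 11 \left(-38\right) = \left(-12\right) 11 \left(-38\right) = \left(-132\right) \left(-38\right) = 5016$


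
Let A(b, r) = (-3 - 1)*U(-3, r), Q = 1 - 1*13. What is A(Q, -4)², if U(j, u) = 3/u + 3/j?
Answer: 49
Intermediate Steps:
U(j, u) = 3/j + 3/u
Q = -12 (Q = 1 - 13 = -12)
A(b, r) = 4 - 12/r (A(b, r) = (-3 - 1)*(3/(-3) + 3/r) = -4*(3*(-⅓) + 3/r) = -4*(-1 + 3/r) = 4 - 12/r)
A(Q, -4)² = (4 - 12/(-4))² = (4 - 12*(-¼))² = (4 + 3)² = 7² = 49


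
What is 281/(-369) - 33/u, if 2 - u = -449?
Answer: -308/369 ≈ -0.83469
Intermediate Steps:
u = 451 (u = 2 - 1*(-449) = 2 + 449 = 451)
281/(-369) - 33/u = 281/(-369) - 33/451 = 281*(-1/369) - 33*1/451 = -281/369 - 3/41 = -308/369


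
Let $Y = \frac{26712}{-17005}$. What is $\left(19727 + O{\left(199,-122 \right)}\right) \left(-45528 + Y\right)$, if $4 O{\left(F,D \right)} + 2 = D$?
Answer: $- \frac{15249241012992}{17005} \approx -8.9675 \cdot 10^{8}$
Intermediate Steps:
$O{\left(F,D \right)} = - \frac{1}{2} + \frac{D}{4}$
$Y = - \frac{26712}{17005}$ ($Y = 26712 \left(- \frac{1}{17005}\right) = - \frac{26712}{17005} \approx -1.5708$)
$\left(19727 + O{\left(199,-122 \right)}\right) \left(-45528 + Y\right) = \left(19727 + \left(- \frac{1}{2} + \frac{1}{4} \left(-122\right)\right)\right) \left(-45528 - \frac{26712}{17005}\right) = \left(19727 - 31\right) \left(- \frac{774230352}{17005}\right) = 19696 \left(- \frac{774230352}{17005}\right) = - \frac{15249241012992}{17005}$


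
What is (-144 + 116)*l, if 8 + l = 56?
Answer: -1344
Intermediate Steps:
l = 48 (l = -8 + 56 = 48)
(-144 + 116)*l = (-144 + 116)*48 = -28*48 = -1344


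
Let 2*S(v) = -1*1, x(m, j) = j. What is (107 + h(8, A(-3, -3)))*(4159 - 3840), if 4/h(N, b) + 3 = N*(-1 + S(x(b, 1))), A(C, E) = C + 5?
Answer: 510719/15 ≈ 34048.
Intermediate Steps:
A(C, E) = 5 + C
S(v) = -1/2 (S(v) = (-1*1)/2 = (1/2)*(-1) = -1/2)
h(N, b) = 4/(-3 - 3*N/2) (h(N, b) = 4/(-3 + N*(-1 - 1/2)) = 4/(-3 + N*(-3/2)) = 4/(-3 - 3*N/2))
(107 + h(8, A(-3, -3)))*(4159 - 3840) = (107 - 8/(6 + 3*8))*(4159 - 3840) = (107 - 8/(6 + 24))*319 = (107 - 8/30)*319 = (107 - 8*1/30)*319 = (107 - 4/15)*319 = (1601/15)*319 = 510719/15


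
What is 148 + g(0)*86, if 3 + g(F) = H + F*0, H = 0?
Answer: -110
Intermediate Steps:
g(F) = -3 (g(F) = -3 + (0 + F*0) = -3 + (0 + 0) = -3 + 0 = -3)
148 + g(0)*86 = 148 - 3*86 = 148 - 258 = -110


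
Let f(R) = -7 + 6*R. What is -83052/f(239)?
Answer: -83052/1427 ≈ -58.200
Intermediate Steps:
-83052/f(239) = -83052/(-7 + 6*239) = -83052/(-7 + 1434) = -83052/1427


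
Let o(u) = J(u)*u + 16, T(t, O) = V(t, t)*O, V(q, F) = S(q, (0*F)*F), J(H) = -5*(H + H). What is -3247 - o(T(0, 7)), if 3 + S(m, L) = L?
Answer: 1147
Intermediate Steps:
S(m, L) = -3 + L
J(H) = -10*H
V(q, F) = -3 (V(q, F) = -3 + (0*F)*F = -3 + 0*F = -3 + 0 = -3)
T(t, O) = -3*O
o(u) = 16 - 10*u² (o(u) = (-10*u)*u + 16 = -10*u² + 16 = 16 - 10*u²)
-3247 - o(T(0, 7)) = -3247 - (16 - 10*(-3*7)²) = -3247 - (16 - 10*(-21)²) = -3247 - (16 - 10*441) = -3247 - (16 - 4410) = -3247 - 1*(-4394) = -3247 + 4394 = 1147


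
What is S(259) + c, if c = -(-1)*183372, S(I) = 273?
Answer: 183645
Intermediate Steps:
c = 183372 (c = -1*(-183372) = 183372)
S(259) + c = 273 + 183372 = 183645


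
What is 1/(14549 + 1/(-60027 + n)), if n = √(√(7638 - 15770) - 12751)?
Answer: 1/(14549 - 1/(60027 - √(-12751 + 2*I*√2033))) ≈ 6.8733e-5 + 0.e-16*I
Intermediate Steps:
n = √(-12751 + 2*I*√2033) (n = √(√(-8132) - 12751) = √(2*I*√2033 - 12751) = √(-12751 + 2*I*√2033) ≈ 0.3993 + 112.92*I)
1/(14549 + 1/(-60027 + n)) = 1/(14549 + 1/(-60027 + √(-12751 + 2*I*√2033)))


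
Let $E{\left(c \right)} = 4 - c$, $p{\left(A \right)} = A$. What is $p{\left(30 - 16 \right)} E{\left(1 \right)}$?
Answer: $42$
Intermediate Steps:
$p{\left(30 - 16 \right)} E{\left(1 \right)} = \left(30 - 16\right) \left(4 - 1\right) = 14 \cdot 3 = 42$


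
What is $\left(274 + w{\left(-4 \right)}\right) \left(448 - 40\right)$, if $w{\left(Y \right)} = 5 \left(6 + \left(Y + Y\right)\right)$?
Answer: $107712$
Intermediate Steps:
$w{\left(Y \right)} = 30 + 10 Y$ ($w{\left(Y \right)} = 5 \left(6 + 2 Y\right) = 30 + 10 Y$)
$\left(274 + w{\left(-4 \right)}\right) \left(448 - 40\right) = \left(274 + \left(30 + 10 \left(-4\right)\right)\right) \left(448 - 40\right) = \left(274 + \left(30 - 40\right)\right) 408 = \left(274 - 10\right) 408 = 264 \cdot 408 = 107712$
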